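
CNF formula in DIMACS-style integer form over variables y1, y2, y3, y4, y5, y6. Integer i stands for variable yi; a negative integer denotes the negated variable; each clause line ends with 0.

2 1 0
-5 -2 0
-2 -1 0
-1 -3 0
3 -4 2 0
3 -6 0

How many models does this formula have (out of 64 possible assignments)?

8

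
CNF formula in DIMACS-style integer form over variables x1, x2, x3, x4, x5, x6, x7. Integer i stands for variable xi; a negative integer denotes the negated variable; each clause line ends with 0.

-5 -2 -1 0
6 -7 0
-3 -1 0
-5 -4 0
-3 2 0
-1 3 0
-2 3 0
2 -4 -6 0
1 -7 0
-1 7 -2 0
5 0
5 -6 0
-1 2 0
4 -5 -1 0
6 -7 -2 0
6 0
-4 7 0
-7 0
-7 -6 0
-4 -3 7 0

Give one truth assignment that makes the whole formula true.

x1 = F, x2 = T, x3 = T, x4 = F, x5 = T, x6 = T, x7 = F

(x5) is a unit clause, so x5 = True.
(~x4) is a unit clause, so x4 = False.
Unit propagation: (~x1) forces x1 = False.
Unit propagation: (~x7) forces x7 = False.
Unit propagation: (x6) forces x6 = True.
Set x2 = True and propagate.
  then x3 is forced to True.
Every clause has at least one true literal under this assignment.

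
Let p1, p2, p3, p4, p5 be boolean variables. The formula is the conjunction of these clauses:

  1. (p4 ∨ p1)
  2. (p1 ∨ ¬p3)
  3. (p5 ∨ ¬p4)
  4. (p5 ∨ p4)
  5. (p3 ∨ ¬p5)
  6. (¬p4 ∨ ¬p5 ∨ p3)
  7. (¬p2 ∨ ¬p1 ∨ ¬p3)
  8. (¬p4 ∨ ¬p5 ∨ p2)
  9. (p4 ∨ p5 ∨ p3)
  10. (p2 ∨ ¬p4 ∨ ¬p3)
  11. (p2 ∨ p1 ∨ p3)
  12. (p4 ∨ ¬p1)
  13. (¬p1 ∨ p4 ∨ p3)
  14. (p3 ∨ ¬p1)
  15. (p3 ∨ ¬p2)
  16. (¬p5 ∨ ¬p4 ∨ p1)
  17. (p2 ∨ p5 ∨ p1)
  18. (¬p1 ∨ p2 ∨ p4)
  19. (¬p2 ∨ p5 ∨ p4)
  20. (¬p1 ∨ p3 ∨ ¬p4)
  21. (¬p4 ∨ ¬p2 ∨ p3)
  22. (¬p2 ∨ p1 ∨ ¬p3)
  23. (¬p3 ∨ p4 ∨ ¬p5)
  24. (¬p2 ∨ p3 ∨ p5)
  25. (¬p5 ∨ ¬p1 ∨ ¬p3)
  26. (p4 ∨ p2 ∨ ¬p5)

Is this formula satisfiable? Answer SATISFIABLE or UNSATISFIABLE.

UNSATISFIABLE

p3 = True:
  propagation gives p1=True, p2=False, p4=False; an empty clause results — contradiction.
p3 = False:
  propagation gives p5=False, p4=False; an empty clause results — contradiction.
Every branch closes, so no satisfying assignment exists.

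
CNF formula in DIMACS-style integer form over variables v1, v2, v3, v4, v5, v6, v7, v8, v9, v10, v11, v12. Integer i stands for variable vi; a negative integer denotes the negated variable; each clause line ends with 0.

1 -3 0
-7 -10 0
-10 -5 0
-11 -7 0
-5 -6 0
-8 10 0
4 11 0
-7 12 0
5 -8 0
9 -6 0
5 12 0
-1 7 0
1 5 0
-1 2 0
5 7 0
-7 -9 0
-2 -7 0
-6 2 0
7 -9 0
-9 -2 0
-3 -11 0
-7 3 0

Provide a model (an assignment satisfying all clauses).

v4 occurs only positively in the remaining clauses — set v4 = True.
v6 occurs only negated in the remaining clauses — set v6 = False.
Set v1 = False and propagate.
  then v3 is forced to False.
  then v5 is forced to True.
  then v10 is forced to False.
  then v8 is forced to False.
  then v7 is forced to False.
  then v9 is forced to False.
v2, v11, v12 are now unconstrained; take v2 = False, v11 = True, v12 = False.
Check each clause:
  1. (v1 | ~v3) — ~v3 is true.
  2. (~v10 | ~v7) — ~v7 is true.
  3. (~v5 | ~v10) — ~v10 is true.
  4. (~v7 | ~v11) — ~v7 is true.
  5. (~v5 | ~v6) — ~v6 is true.
  6. (~v8 | v10) — ~v8 is true.
  7. (v4 | v11) — v11 is true.
  8. (~v7 | v12) — ~v7 is true.
  9. (v5 | ~v8) — ~v8 is true.
  10. (~v6 | v9) — ~v6 is true.
  11. (v12 | v5) — v5 is true.
  12. (v7 | ~v1) — ~v1 is true.
  13. (v1 | v5) — v5 is true.
  14. (~v1 | v2) — ~v1 is true.
  15. (v5 | v7) — v5 is true.
  16. (~v7 | ~v9) — ~v7 is true.
  17. (~v2 | ~v7) — ~v7 is true.
  18. (v2 | ~v6) — ~v6 is true.
  19. (v7 | ~v9) — ~v9 is true.
  20. (~v2 | ~v9) — ~v2 is true.
  21. (~v11 | ~v3) — ~v3 is true.
  22. (v3 | ~v7) — ~v7 is true.

v1=False, v2=False, v3=False, v4=True, v5=True, v6=False, v7=False, v8=False, v9=False, v10=False, v11=True, v12=False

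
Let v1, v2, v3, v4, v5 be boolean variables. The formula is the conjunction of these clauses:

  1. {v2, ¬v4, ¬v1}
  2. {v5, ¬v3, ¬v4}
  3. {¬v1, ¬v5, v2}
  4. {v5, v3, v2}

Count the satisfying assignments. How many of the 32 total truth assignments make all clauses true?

20

Split on v2, then v5.
  v2=T, v5=T: v1, v3, v4 free → 2^3 = 8.
  v2=T, v5=F: v1 free; 3 ways for (v3,v4) × 2^1 = 6.
  v2=F, v5=T: remaining (v1,v3,v4) ∈ {(F,F,F); (F,F,T); (F,T,F); (F,T,T)} — 4.
  v2=F, v5=F: remaining (v1,v3,v4) ∈ {(F,T,F); (T,T,F)} — 2.
Total: 8 + 6 + 4 + 2 = 20.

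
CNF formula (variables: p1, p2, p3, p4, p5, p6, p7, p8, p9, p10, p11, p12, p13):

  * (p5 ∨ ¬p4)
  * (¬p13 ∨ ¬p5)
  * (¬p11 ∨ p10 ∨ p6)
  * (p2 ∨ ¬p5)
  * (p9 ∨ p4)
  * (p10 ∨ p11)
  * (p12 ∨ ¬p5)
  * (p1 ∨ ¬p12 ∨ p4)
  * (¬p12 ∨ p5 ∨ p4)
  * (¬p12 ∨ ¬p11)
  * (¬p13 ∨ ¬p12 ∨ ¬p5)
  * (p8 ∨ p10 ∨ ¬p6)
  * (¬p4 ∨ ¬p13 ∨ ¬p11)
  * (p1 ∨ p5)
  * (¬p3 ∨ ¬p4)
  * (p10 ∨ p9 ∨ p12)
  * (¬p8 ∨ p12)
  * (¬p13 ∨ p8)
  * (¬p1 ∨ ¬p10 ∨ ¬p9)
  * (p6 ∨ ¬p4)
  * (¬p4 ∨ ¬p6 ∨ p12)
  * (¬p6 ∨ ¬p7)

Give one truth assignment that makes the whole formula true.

Pure literal: p2 appears only positively; assign p2 = True.
p3 occurs only negated in the remaining clauses — set p3 = False.
Branch on p1: take p1 = False.
  then p5 is forced to True.
  then p13 is forced to False.
  then p12 is forced to True.
  then p4 is forced to True.
  then p11 is forced to False.
  then p10 is forced to True.
  then p6 is forced to True.
  then p7 is forced to False.
p8, p9 are now unconstrained; take p8 = False, p9 = False.

p1 = 0, p2 = 1, p3 = 0, p4 = 1, p5 = 1, p6 = 1, p7 = 0, p8 = 0, p9 = 0, p10 = 1, p11 = 0, p12 = 1, p13 = 0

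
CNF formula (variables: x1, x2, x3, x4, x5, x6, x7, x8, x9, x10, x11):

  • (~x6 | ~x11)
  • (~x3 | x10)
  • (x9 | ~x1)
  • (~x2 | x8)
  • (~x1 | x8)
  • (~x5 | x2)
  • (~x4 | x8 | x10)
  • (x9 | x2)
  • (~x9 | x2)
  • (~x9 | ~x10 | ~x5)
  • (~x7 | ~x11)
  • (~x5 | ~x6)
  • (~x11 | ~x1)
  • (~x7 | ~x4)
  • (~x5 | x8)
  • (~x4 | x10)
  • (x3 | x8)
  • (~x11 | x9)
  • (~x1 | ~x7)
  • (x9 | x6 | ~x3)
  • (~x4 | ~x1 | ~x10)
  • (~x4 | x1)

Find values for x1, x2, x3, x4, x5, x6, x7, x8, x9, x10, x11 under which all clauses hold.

Pure literal: x4 appears only negated; assign x4 = False.
Pure literal: x5 appears only negated; assign x5 = False.
Branch on x1: take x1 = True.
  then x9 is forced to True.
  then x8 is forced to True.
  then x2 is forced to True.
  then x11 is forced to False.
  then x7 is forced to False.
Try x3 = True.
  then x10 is forced to True.
x6 is now unconstrained; take x6 = False.

x1 = T, x2 = T, x3 = T, x4 = F, x5 = F, x6 = F, x7 = F, x8 = T, x9 = T, x10 = T, x11 = F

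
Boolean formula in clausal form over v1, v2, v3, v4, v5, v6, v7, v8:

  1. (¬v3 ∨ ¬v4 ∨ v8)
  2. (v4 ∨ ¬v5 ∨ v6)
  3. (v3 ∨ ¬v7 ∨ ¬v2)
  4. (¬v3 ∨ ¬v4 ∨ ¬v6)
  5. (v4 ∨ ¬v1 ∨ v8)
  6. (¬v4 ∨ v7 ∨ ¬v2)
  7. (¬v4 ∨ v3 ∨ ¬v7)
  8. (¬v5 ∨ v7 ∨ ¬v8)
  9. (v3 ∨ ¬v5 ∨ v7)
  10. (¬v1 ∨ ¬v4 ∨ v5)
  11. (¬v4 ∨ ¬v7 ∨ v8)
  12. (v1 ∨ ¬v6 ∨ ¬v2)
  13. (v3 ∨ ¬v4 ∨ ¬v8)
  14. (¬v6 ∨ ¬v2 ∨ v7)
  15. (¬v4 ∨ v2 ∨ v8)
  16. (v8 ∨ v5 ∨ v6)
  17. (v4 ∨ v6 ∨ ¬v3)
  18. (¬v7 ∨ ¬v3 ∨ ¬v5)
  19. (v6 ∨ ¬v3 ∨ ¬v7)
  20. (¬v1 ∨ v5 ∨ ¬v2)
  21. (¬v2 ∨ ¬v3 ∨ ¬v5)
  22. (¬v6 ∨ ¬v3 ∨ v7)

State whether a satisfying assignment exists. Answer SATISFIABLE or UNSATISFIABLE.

SATISFIABLE

Branch on v1: take v1 = True.
Try v2 = False.
The remaining clauses are satisfied by v3 = False, v4 = False, v5 = False, v6 = False, v7 = False, v8 = True.
Every clause has at least one true literal under this assignment.
So v1=True, v2=False, v3=False, v4=False, v5=False, v6=False, v7=False, v8=True is a satisfying assignment.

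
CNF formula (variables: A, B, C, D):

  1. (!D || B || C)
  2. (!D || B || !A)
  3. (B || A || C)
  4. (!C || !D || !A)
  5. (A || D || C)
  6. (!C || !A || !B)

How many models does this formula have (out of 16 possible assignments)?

9

Split on A, then C.
  A=1, C=1: remaining (B,D) ∈ {(0,0)} — 1.
  A=1, C=0: remaining (B,D) ∈ {(0,0); (1,0); (1,1)} — 3.
  A=0, C=1: remaining (B,D) ∈ {(0,0); (0,1); (1,0); (1,1)} — 4.
  A=0, C=0: remaining (B,D) ∈ {(1,1)} — 1.
Total: 1 + 3 + 4 + 1 = 9.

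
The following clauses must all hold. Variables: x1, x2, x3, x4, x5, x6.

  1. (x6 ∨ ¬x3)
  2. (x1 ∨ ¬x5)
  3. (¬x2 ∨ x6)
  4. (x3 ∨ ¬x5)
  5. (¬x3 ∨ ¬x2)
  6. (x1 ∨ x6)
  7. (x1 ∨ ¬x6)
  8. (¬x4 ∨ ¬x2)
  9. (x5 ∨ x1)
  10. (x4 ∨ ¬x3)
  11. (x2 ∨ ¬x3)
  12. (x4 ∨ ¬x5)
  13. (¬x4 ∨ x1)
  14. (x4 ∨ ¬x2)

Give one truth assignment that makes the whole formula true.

Pure literal: x1 appears only positively; assign x1 = True.
Try x2 = False.
  then x3 is forced to False.
  then x5 is forced to False.
x4, x6 are now unconstrained; take x4 = True, x6 = False.
Every clause has at least one true literal under this assignment.
Check each clause:
  1. (x6 ∨ ¬x3) — ¬x3 is true.
  2. (x1 ∨ ¬x5) — x1 is true.
  3. (x6 ∨ ¬x2) — ¬x2 is true.
  4. (¬x5 ∨ x3) — ¬x5 is true.
  5. (¬x2 ∨ ¬x3) — ¬x3 is true.
  6. (x1 ∨ x6) — x1 is true.
  7. (x1 ∨ ¬x6) — x1 is true.
  8. (¬x4 ∨ ¬x2) — ¬x2 is true.
  9. (x5 ∨ x1) — x1 is true.
  10. (¬x3 ∨ x4) — x4 is true.
  11. (x2 ∨ ¬x3) — ¬x3 is true.
  12. (¬x5 ∨ x4) — ¬x5 is true.
  13. (x1 ∨ ¬x4) — x1 is true.
  14. (¬x2 ∨ x4) — x4 is true.

x1 = True  x2 = False  x3 = False  x4 = True  x5 = False  x6 = False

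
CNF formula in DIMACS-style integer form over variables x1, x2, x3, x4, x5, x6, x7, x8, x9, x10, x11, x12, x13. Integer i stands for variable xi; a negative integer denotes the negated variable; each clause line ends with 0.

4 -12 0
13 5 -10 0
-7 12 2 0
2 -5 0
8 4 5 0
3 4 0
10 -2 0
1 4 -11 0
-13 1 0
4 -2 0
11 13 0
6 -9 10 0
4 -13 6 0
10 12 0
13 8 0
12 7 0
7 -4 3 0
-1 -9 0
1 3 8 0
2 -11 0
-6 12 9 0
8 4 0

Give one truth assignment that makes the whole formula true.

x1=T, x2=T, x3=F, x4=T, x5=F, x6=T, x7=T, x8=F, x9=F, x10=T, x11=T, x12=T, x13=T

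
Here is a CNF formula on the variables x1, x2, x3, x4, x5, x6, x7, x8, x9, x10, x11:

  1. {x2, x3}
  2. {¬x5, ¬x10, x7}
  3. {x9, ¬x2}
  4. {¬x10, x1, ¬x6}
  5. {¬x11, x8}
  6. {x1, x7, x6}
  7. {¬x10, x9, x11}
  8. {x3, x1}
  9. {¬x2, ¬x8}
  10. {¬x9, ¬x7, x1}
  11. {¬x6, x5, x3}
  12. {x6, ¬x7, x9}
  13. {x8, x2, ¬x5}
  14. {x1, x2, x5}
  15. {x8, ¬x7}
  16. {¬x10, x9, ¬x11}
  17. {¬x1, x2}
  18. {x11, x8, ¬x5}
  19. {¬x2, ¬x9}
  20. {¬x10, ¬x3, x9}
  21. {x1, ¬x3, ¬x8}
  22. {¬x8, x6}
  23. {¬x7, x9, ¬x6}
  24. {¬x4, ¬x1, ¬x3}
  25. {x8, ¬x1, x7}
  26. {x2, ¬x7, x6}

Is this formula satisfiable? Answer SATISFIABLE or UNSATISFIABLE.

UNSATISFIABLE

x1 = True:
  propagation gives x2=True, x9=True; an empty clause results — contradiction.
x1 = False:
  propagation gives x3=True, x8=False, x11=False, x7=False; an empty clause results — contradiction.
Every branch closes, so no satisfying assignment exists.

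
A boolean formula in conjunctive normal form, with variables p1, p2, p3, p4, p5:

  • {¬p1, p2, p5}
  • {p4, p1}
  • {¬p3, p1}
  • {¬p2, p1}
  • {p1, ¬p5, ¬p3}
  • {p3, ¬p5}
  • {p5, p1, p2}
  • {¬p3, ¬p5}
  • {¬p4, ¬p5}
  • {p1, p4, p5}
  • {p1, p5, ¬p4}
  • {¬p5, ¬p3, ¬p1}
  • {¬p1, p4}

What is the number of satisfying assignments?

The models are:
  p1=T p2=T p3=F p4=T p5=F
  p1=T p2=T p3=T p4=T p5=F
Count: 2.

2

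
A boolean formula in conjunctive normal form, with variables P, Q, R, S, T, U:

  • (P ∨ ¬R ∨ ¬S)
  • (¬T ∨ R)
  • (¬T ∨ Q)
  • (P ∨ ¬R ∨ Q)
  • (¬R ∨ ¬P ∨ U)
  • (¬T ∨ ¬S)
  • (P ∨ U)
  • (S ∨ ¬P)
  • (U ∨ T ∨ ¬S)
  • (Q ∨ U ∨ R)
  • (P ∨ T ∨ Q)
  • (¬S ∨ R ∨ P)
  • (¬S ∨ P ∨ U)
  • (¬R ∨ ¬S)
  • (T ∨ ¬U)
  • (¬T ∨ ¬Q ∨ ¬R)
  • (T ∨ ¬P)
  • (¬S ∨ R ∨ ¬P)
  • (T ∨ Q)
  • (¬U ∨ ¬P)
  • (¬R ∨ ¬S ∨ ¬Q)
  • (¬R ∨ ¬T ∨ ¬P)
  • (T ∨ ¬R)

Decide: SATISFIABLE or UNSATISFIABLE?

UNSATISFIABLE

P = True:
  propagation gives S=True, T=False; an empty clause results — contradiction.
P = False:
  propagation gives U=True, T=True, R=True, S=False; an empty clause results — contradiction.
Every branch closes, so no satisfying assignment exists.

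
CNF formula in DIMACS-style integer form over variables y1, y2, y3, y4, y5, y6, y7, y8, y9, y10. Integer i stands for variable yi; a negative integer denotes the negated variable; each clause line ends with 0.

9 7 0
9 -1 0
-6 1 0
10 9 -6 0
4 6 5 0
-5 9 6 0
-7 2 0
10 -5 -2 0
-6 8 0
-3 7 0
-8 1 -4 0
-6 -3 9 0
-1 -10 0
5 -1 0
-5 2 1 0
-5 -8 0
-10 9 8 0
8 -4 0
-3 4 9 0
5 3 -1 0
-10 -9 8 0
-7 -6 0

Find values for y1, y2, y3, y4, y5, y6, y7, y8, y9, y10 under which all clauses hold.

y1=True, y2=False, y3=False, y4=False, y5=True, y6=False, y7=False, y8=False, y9=True, y10=False

Check each clause:
  1. (y9 | y7) — y9 is true.
  2. (~y1 | y9) — y9 is true.
  3. (~y6 | y1) — y1 is true.
  4. (y9 | ~y6 | y10) — y9 is true.
  5. (y6 | y4 | y5) — y5 is true.
  6. (~y5 | y9 | y6) — y9 is true.
  7. (y2 | ~y7) — ~y7 is true.
  8. (~y2 | ~y5 | y10) — ~y2 is true.
  9. (y8 | ~y6) — ~y6 is true.
  10. (y7 | ~y3) — ~y3 is true.
  11. (~y8 | ~y4 | y1) — ~y8 is true.
  12. (y9 | ~y6 | ~y3) — y9 is true.
  13. (~y1 | ~y10) — ~y10 is true.
  14. (~y1 | y5) — y5 is true.
  15. (~y5 | y2 | y1) — y1 is true.
  16. (~y5 | ~y8) — ~y8 is true.
  17. (y9 | y8 | ~y10) — y9 is true.
  18. (~y4 | y8) — ~y4 is true.
  19. (~y3 | y4 | y9) — y9 is true.
  20. (y3 | ~y1 | y5) — y5 is true.
  21. (y8 | ~y9 | ~y10) — ~y10 is true.
  22. (~y7 | ~y6) — ~y7 is true.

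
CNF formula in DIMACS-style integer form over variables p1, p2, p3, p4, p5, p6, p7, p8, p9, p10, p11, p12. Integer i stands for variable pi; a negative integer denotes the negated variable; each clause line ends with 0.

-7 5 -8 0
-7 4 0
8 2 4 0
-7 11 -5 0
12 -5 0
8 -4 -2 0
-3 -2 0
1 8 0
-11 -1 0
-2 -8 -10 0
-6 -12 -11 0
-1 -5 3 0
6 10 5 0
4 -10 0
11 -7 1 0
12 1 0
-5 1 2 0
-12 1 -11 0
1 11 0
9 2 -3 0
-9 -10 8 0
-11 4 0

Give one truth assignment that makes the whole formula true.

p1=T, p2=F, p3=T, p4=T, p5=F, p6=F, p7=F, p8=T, p9=T, p10=T, p11=F, p12=F

Pure literal: p7 appears only negated; assign p7 = False.
Try p1 = True.
  then p11 is forced to False.
Try p2 = False.
The remaining clauses are satisfied by p3 = True, p4 = True, p5 = False, p6 = False, p8 = True, p9 = True, p10 = True, p12 = False.
Every clause has at least one true literal under this assignment.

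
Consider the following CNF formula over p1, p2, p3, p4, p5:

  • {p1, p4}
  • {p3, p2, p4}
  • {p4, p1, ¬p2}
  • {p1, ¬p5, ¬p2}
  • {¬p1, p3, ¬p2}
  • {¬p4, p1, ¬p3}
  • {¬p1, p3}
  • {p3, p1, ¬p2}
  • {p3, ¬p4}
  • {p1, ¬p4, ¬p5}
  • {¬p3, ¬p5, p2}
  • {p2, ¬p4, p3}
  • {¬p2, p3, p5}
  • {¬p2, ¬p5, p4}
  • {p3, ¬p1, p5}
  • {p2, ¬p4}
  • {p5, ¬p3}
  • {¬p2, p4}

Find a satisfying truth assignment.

p1=T, p2=T, p3=T, p4=T, p5=T

Check each clause:
  1. {p1, p4} — p1 is true.
  2. {p4, p2, p3} — p2 is true.
  3. {p4, ¬p2, p1} — p1 is true.
  4. {p1, ¬p5, ¬p2} — p1 is true.
  5. {p3, ¬p1, ¬p2} — p3 is true.
  6. {¬p3, p1, ¬p4} — p1 is true.
  7. {p3, ¬p1} — p3 is true.
  8. {¬p2, p1, p3} — p1 is true.
  9. {p3, ¬p4} — p3 is true.
  10. {¬p5, p1, ¬p4} — p1 is true.
  11. {p2, ¬p3, ¬p5} — p2 is true.
  12. {p2, ¬p4, p3} — p2 is true.
  13. {p3, ¬p2, p5} — p3 is true.
  14. {¬p5, p4, ¬p2} — p4 is true.
  15. {p3, ¬p1, p5} — p3 is true.
  16. {p2, ¬p4} — p2 is true.
  17. {¬p3, p5} — p5 is true.
  18. {p4, ¬p2} — p4 is true.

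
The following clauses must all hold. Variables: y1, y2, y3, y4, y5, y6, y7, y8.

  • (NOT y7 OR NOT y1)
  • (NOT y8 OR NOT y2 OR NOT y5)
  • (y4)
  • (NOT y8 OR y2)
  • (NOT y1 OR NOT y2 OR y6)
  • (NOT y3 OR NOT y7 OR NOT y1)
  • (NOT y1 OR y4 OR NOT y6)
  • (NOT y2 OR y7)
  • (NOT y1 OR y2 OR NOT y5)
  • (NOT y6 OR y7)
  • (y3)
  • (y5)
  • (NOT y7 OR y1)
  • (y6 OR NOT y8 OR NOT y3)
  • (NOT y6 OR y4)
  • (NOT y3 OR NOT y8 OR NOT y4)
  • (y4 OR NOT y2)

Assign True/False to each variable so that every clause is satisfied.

y1 = 0, y2 = 0, y3 = 1, y4 = 1, y5 = 1, y6 = 0, y7 = 0, y8 = 0

Check each clause:
  1. (NOT y7 OR NOT y1) — NOT y7 is true.
  2. (NOT y8 OR NOT y2 OR NOT y5) — NOT y8 is true.
  3. (y4) — y4 is true.
  4. (y2 OR NOT y8) — NOT y8 is true.
  5. (NOT y1 OR y6 OR NOT y2) — NOT y2 is true.
  6. (NOT y1 OR NOT y7 OR NOT y3) — NOT y7 is true.
  7. (y4 OR NOT y6 OR NOT y1) — NOT y6 is true.
  8. (y7 OR NOT y2) — NOT y2 is true.
  9. (y2 OR NOT y5 OR NOT y1) — NOT y1 is true.
  10. (NOT y6 OR y7) — NOT y6 is true.
  11. (y3) — y3 is true.
  12. (y5) — y5 is true.
  13. (NOT y7 OR y1) — NOT y7 is true.
  14. (NOT y3 OR NOT y8 OR y6) — NOT y8 is true.
  15. (y4 OR NOT y6) — NOT y6 is true.
  16. (NOT y8 OR NOT y4 OR NOT y3) — NOT y8 is true.
  17. (NOT y2 OR y4) — y4 is true.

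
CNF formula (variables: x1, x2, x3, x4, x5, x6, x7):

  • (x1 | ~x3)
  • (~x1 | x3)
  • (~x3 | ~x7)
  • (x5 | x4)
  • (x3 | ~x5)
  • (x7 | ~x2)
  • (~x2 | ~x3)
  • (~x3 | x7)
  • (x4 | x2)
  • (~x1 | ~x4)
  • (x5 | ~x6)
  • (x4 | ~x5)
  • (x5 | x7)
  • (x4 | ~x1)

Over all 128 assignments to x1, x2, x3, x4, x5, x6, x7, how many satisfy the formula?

2

Satisfying assignments:
  x1=F x2=F x3=F x4=T x5=F x6=F x7=T
  x1=F x2=T x3=F x4=T x5=F x6=F x7=T
Count: 2.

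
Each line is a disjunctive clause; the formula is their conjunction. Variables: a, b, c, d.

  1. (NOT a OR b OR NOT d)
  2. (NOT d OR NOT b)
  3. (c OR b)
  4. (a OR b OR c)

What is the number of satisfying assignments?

7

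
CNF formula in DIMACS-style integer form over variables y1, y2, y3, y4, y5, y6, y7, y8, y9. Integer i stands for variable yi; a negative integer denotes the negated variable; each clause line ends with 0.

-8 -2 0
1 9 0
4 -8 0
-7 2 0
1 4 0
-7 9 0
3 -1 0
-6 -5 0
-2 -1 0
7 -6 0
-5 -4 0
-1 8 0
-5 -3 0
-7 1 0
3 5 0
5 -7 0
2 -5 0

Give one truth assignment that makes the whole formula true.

y6 occurs only negated in the remaining clauses — set y6 = False.
y9 occurs only positively in the remaining clauses — set y9 = True.
Set y1 = False and propagate.
  then y4 is forced to True.
  then y5 is forced to False.
  then y7 is forced to False.
  then y3 is forced to True.
Branch on y2: take y2 = False.
y8 is now unconstrained; take y8 = True.
Check each clause:
  1. (NOT y8 OR NOT y2) — NOT y2 is true.
  2. (y9 OR y1) — y9 is true.
  3. (NOT y8 OR y4) — y4 is true.
  4. (y2 OR NOT y7) — NOT y7 is true.
  5. (y1 OR y4) — y4 is true.
  6. (y9 OR NOT y7) — NOT y7 is true.
  7. (NOT y1 OR y3) — y3 is true.
  8. (NOT y6 OR NOT y5) — NOT y6 is true.
  9. (NOT y2 OR NOT y1) — NOT y2 is true.
  10. (y7 OR NOT y6) — NOT y6 is true.
  11. (NOT y4 OR NOT y5) — NOT y5 is true.
  12. (NOT y1 OR y8) — y8 is true.
  13. (NOT y5 OR NOT y3) — NOT y5 is true.
  14. (NOT y7 OR y1) — NOT y7 is true.
  15. (y5 OR y3) — y3 is true.
  16. (y5 OR NOT y7) — NOT y7 is true.
  17. (NOT y5 OR y2) — NOT y5 is true.

y1=F  y2=F  y3=T  y4=T  y5=F  y6=F  y7=F  y8=T  y9=T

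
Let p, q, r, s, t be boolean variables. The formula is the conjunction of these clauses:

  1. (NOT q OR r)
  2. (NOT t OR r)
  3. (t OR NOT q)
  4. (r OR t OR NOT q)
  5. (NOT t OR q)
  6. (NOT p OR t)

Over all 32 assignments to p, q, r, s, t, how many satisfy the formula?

8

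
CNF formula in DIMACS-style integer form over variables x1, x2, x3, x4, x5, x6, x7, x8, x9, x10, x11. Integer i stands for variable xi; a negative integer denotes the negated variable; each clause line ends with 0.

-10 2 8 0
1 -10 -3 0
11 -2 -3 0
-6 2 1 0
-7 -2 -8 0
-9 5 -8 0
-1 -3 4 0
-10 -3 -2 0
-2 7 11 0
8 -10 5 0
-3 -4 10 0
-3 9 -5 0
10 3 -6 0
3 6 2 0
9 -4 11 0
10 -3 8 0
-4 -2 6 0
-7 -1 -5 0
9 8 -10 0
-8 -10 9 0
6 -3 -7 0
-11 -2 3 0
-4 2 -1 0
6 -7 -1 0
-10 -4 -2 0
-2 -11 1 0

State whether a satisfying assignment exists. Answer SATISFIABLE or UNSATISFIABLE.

SATISFIABLE

Set x1 = False and propagate.
Set x2 = True and propagate.
  then x11 is forced to False.
  then x3 is forced to False.
  then x7 is forced to True.
  then x8 is forced to False.
The remaining clauses are satisfied by x4 = False, x5 = True, x6 = False, x9 = False, x10 = False.
Every clause has at least one true literal under this assignment.
So x1=False, x2=True, x3=False, x4=False, x5=True, x6=False, x7=True, x8=False, x9=False, x10=False, x11=False is a satisfying assignment.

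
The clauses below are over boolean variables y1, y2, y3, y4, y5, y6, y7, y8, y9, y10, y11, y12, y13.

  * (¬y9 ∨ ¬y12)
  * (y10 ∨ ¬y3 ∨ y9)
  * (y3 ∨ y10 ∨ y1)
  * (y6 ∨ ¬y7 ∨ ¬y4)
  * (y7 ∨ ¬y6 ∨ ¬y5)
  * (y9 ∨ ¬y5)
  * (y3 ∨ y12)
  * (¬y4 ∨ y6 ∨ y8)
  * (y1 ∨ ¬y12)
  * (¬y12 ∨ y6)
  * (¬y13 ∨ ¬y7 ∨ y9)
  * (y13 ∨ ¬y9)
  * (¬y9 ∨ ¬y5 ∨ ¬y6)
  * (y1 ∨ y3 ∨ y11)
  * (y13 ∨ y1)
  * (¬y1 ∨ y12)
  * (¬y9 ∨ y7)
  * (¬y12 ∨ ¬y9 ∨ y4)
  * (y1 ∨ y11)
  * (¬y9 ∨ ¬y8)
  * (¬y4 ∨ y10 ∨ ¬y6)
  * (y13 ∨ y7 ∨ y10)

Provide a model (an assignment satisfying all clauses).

y1=True, y2=False, y3=False, y4=False, y5=False, y6=True, y7=True, y8=False, y9=False, y10=False, y11=False, y12=True, y13=False

y5 occurs only negated in the remaining clauses — set y5 = False.
Set y1 = True and propagate.
  then y12 is forced to True.
  then y9 is forced to False.
  then y6 is forced to True.
Set y3 = False and propagate.
The remaining clauses are satisfied by y2 = False, y4 = False, y7 = True, y8 = False, y10 = False, y11 = False, y13 = False.
Every clause has at least one true literal under this assignment.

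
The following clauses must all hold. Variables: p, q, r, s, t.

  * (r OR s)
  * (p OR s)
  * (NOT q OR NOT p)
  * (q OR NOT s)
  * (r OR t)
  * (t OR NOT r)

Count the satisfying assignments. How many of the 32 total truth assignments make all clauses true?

3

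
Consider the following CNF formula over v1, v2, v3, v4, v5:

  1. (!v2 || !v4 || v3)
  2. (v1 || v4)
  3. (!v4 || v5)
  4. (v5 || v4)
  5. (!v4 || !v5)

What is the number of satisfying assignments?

Satisfying assignments:
  v1=1 v2=0 v3=0 v4=0 v5=1
  v1=1 v2=0 v3=1 v4=0 v5=1
  v1=1 v2=1 v3=0 v4=0 v5=1
  v1=1 v2=1 v3=1 v4=0 v5=1
That's 4 in total.

4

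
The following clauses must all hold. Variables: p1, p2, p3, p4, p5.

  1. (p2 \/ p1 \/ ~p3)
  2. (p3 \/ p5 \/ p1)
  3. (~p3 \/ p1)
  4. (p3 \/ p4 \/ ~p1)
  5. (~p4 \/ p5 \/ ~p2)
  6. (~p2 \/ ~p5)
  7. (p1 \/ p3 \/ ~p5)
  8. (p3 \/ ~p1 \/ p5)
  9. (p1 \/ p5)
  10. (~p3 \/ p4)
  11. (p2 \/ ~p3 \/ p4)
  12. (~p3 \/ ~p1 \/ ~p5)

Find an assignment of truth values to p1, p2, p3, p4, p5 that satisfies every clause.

Branch on p1: take p1 = True.
For the remaining variables, p2 = False, p3 = False, p4 = True, p5 = True works.

p1 = True  p2 = False  p3 = False  p4 = True  p5 = True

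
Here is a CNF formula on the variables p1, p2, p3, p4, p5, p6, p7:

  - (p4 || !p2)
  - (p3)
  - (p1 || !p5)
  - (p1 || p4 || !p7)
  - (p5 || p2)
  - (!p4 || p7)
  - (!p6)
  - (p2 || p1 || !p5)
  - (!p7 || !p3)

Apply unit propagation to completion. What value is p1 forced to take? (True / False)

True

(p3) is a unit clause: p3 = True.
(!p6) is a unit clause: p6 = False.
(!p3 || !p7): since p3 = True, the clause reduces to (!p7). p7 = False.
(!p4 || p7): since p7 = False, the clause reduces to (!p4). p4 = False.
From (!p2 || p4) and p4 = False: p2 = False.
From (p2 || p5) and p2 = False: p5 = True.
In (p1 || !p5), !p5 is now false; p1 must hold, so p1 = True.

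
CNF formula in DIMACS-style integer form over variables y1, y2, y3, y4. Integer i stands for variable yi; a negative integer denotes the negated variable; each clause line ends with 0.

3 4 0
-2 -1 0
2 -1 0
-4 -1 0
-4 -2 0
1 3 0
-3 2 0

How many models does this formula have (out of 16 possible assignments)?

1

The models are:
  y1=0 y2=1 y3=1 y4=0
Count: 1.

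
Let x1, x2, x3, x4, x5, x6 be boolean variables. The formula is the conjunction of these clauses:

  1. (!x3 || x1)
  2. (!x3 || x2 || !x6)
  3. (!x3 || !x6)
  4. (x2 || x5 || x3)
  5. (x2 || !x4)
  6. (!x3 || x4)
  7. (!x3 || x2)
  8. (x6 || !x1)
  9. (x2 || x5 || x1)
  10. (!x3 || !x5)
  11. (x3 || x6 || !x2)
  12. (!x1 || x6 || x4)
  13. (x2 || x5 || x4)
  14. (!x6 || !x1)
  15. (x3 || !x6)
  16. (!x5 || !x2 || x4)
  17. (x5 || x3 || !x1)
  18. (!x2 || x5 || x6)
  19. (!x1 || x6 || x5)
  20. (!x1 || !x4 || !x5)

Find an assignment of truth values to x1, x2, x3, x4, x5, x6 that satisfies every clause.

x1 = 0, x2 = 0, x3 = 0, x4 = 0, x5 = 1, x6 = 0

Try x1 = False.
  then x3 is forced to False.
  then x6 is forced to False.
  then x2 is forced to False.
  then x5 is forced to True.
  then x4 is forced to False.
Every clause has at least one true literal under this assignment.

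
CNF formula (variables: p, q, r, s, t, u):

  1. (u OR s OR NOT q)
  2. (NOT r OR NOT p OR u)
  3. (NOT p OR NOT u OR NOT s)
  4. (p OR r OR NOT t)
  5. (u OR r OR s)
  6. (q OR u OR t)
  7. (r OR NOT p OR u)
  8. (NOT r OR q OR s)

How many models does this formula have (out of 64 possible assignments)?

20

Case analysis on u and r:
  u=T, r=T: t free; 4 ways for (p,q,s) × 2^1 = 8.
  u=T, r=F: q free; 4 ways for (p,s,t) × 2^1 = 8.
  u=F, r=T: remaining (p,q,s,t) ∈ {(F,F,T,T); (F,T,T,F); (F,T,T,T)} — 3.
  u=F, r=F: remaining (p,q,s,t) ∈ {(F,T,T,F)} — 1.
Total: 8 + 8 + 3 + 1 = 20.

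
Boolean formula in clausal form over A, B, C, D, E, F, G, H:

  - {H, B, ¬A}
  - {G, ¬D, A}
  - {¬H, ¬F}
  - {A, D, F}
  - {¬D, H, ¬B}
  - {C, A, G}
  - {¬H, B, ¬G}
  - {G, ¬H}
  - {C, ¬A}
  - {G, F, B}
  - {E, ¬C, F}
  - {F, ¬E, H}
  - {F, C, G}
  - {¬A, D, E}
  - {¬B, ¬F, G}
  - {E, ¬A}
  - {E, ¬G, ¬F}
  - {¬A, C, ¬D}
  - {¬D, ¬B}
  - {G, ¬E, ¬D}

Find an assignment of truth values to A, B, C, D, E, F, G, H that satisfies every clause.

A=0, B=0, C=1, D=0, E=0, F=1, G=0, H=0

Check each clause:
  1. {B, H, ¬A} — ¬A is true.
  2. {G, ¬D, A} — ¬D is true.
  3. {¬H, ¬F} — ¬H is true.
  4. {A, F, D} — F is true.
  5. {¬D, ¬B, H} — ¬D is true.
  6. {C, A, G} — C is true.
  7. {¬H, ¬G, B} — ¬H is true.
  8. {¬H, G} — ¬H is true.
  9. {C, ¬A} — C is true.
  10. {G, F, B} — F is true.
  11. {¬C, E, F} — F is true.
  12. {H, F, ¬E} — ¬E is true.
  13. {F, G, C} — C is true.
  14. {¬A, D, E} — ¬A is true.
  15. {¬F, ¬B, G} — ¬B is true.
  16. {E, ¬A} — ¬A is true.
  17. {E, ¬F, ¬G} — ¬G is true.
  18. {¬D, C, ¬A} — C is true.
  19. {¬B, ¬D} — ¬D is true.
  20. {¬E, G, ¬D} — ¬E is true.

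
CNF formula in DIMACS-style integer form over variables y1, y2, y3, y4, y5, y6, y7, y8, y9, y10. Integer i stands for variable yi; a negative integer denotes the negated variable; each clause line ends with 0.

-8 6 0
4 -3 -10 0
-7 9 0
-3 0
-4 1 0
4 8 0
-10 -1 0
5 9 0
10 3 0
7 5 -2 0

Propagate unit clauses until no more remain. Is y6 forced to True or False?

(!y3) is a unit clause: y3 = False.
(y10 || y3) with y3 = False leaves only y10, so y10 = True.
(!y10 || !y1): since y10 = True, the clause reduces to (!y1). y1 = False.
(!y4 || y1): since y1 = False, the clause reduces to (!y4). y4 = False.
From (y8 || y4) and y4 = False: y8 = True.
In (!y8 || y6), !y8 is now false; y6 must hold, so y6 = True.

True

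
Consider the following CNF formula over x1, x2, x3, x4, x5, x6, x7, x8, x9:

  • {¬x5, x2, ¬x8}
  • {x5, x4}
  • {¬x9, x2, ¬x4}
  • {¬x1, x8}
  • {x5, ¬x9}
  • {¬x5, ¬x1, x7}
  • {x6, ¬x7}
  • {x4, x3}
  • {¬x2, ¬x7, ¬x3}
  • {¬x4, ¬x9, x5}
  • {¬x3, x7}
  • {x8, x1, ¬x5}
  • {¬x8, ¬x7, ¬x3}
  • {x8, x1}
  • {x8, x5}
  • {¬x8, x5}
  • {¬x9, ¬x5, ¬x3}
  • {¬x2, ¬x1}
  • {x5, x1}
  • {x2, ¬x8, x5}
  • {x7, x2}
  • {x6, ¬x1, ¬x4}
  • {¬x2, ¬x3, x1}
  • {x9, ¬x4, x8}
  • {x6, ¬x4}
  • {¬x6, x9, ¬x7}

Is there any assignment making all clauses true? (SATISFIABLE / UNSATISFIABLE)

Try x1 = False.
  then x8 is forced to True.
  then x5 is forced to True.
  then x2 is forced to True.
  then x3 is forced to False.
  then x4 is forced to True.
  then x6 is forced to True.
Set x7 = False and propagate.
x9 is now unconstrained; take x9 = True.
Every clause has at least one true literal under this assignment.
So x1 = F, x2 = T, x3 = F, x4 = T, x5 = T, x6 = T, x7 = F, x8 = T, x9 = T is a satisfying assignment.

SATISFIABLE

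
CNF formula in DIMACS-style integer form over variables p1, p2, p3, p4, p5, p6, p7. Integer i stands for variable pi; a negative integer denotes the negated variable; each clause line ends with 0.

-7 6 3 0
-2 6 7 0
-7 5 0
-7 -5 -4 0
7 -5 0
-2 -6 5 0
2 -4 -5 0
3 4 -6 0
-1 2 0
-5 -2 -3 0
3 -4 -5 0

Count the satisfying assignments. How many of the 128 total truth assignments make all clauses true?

9

Split on p5, then p2.
  p5=T, p2=T: a clause becomes empty — 0.
  p5=T, p2=F: remaining (p1,p3,p4,p6,p7) ∈ {(F,T,F,F,T); (F,T,F,T,T)} — 2.
  p5=F, p2=T: a clause becomes empty — 0.
  p5=F, p2=F: 7 of the 32 assignments to (p1,p3,p4,p6,p7) work.
Total: 0 + 2 + 0 + 7 = 9.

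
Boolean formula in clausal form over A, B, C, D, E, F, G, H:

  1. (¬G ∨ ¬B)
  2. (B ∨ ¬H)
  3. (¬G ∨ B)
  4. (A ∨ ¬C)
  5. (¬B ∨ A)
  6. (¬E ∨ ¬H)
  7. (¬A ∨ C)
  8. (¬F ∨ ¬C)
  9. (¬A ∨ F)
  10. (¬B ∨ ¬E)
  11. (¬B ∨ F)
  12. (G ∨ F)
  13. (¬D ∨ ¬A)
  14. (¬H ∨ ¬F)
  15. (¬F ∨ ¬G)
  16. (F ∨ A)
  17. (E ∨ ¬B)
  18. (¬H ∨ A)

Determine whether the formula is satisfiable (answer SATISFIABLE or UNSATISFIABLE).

SATISFIABLE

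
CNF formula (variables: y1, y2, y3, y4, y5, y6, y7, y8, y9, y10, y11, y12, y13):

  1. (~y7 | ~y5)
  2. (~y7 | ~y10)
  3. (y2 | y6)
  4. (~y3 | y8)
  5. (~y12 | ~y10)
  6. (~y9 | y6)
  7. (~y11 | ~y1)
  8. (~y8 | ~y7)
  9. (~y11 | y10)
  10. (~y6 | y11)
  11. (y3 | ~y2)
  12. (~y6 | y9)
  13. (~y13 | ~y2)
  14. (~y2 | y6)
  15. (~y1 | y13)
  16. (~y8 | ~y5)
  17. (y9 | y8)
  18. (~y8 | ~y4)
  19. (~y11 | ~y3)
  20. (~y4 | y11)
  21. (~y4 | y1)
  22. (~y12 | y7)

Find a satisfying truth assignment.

y4 occurs only negated in the remaining clauses — set y4 = False.
y5 occurs only negated in the remaining clauses — set y5 = False.
Branch on y1: take y1 = False.
Try y2 = False.
  then y6 is forced to True.
  then y11 is forced to True.
  then y10 is forced to True.
  then y7 is forced to False.
  then y12 is forced to False.
  then y9 is forced to True.
  then y3 is forced to False.
y8, y13 are now unconstrained; take y8 = True, y13 = False.
Every clause has at least one true literal under this assignment.
Check each clause:
  1. (~y5 | ~y7) — ~y7 is true.
  2. (~y7 | ~y10) — ~y7 is true.
  3. (y2 | y6) — y6 is true.
  4. (y8 | ~y3) — y8 is true.
  5. (~y12 | ~y10) — ~y12 is true.
  6. (~y9 | y6) — y6 is true.
  7. (~y11 | ~y1) — ~y1 is true.
  8. (~y8 | ~y7) — ~y7 is true.
  9. (~y11 | y10) — y10 is true.
  10. (~y6 | y11) — y11 is true.
  11. (~y2 | y3) — ~y2 is true.
  12. (y9 | ~y6) — y9 is true.
  13. (~y13 | ~y2) — ~y13 is true.
  14. (~y2 | y6) — ~y2 is true.
  15. (~y1 | y13) — ~y1 is true.
  16. (~y8 | ~y5) — ~y5 is true.
  17. (y9 | y8) — y8 is true.
  18. (~y8 | ~y4) — ~y4 is true.
  19. (~y3 | ~y11) — ~y3 is true.
  20. (y11 | ~y4) — y11 is true.
  21. (~y4 | y1) — ~y4 is true.
  22. (~y12 | y7) — ~y12 is true.

y1=False  y2=False  y3=False  y4=False  y5=False  y6=True  y7=False  y8=True  y9=True  y10=True  y11=True  y12=False  y13=False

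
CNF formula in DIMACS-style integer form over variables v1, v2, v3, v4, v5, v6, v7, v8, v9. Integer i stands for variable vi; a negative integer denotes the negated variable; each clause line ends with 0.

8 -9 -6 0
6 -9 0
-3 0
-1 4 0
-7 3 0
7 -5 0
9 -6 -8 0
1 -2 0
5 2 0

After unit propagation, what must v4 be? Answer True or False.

True

Unit clause (~v3) sets v3 = False.
From (~v7 | v3) and v3 = False: v7 = False.
From (~v5 | v7) and v7 = False: v5 = False.
(v2 | v5): since v5 = False, the clause reduces to (v2). v2 = True.
From (~v2 | v1) and v2 = True: v1 = True.
(v4 | ~v1): since v1 = True, the clause reduces to (v4). v4 = True.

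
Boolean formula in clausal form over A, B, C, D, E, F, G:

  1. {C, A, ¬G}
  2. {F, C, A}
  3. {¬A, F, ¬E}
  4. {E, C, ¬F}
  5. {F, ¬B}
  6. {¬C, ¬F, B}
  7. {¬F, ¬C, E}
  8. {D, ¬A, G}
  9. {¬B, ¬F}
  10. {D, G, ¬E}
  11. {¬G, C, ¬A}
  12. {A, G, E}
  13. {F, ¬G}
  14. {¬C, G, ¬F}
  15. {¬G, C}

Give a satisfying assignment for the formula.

Pure literal: D appears only positively; assign D = True.
Set A = False and propagate.
Set B = False and propagate.
The remaining clauses are satisfied by C = True, E = True, F = False, G = False.

A=False  B=False  C=True  D=True  E=True  F=False  G=False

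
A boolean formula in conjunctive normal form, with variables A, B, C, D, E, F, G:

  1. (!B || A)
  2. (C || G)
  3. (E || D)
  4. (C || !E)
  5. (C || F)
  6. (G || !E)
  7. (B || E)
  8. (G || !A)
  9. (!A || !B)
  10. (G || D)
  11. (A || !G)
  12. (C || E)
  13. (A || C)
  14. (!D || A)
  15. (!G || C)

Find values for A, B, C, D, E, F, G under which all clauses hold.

Pure literal: C appears only positively; assign C = True.
Branch on A: take A = True.
  then G is forced to True.
  then B is forced to False.
  then E is forced to True.
D, F are now unconstrained; take D = True, F = False.

A=True, B=False, C=True, D=True, E=True, F=False, G=True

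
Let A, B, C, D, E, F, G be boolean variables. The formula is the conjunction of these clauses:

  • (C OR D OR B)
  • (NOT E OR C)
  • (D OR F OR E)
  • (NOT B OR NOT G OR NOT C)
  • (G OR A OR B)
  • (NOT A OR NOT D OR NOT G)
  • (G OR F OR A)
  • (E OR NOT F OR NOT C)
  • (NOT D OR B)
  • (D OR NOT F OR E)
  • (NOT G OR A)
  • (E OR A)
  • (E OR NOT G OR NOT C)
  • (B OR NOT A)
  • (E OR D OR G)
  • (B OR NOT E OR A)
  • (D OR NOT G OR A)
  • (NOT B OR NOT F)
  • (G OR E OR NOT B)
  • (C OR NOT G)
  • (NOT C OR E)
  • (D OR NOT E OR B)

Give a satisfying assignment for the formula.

Branch on A: take A = True.
  then B is forced to True.
  then F is forced to False.
Try C = True.
  then G is forced to False.
  then E is forced to True.
D is now unconstrained; take D = True.
Every clause has at least one true literal under this assignment.

A=T, B=T, C=T, D=T, E=T, F=F, G=F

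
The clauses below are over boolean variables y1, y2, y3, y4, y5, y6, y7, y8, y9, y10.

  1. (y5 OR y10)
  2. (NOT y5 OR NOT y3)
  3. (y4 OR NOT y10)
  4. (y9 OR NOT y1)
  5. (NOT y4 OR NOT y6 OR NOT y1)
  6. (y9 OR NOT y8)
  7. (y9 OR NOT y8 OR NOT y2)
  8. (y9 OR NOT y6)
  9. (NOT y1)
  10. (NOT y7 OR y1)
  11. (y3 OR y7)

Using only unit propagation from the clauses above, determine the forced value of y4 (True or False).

True

(NOT y1) stands alone — y1 = False.
In (NOT y7 OR y1), y1 is now false; NOT y7 must hold, so y7 = False.
(y3 OR y7): since y7 = False, the clause reduces to (y3). y3 = True.
(NOT y5 OR NOT y3): since y3 = True, the clause reduces to (NOT y5). y5 = False.
From (y10 OR y5) and y5 = False: y10 = True.
In (NOT y10 OR y4), NOT y10 is now false; y4 must hold, so y4 = True.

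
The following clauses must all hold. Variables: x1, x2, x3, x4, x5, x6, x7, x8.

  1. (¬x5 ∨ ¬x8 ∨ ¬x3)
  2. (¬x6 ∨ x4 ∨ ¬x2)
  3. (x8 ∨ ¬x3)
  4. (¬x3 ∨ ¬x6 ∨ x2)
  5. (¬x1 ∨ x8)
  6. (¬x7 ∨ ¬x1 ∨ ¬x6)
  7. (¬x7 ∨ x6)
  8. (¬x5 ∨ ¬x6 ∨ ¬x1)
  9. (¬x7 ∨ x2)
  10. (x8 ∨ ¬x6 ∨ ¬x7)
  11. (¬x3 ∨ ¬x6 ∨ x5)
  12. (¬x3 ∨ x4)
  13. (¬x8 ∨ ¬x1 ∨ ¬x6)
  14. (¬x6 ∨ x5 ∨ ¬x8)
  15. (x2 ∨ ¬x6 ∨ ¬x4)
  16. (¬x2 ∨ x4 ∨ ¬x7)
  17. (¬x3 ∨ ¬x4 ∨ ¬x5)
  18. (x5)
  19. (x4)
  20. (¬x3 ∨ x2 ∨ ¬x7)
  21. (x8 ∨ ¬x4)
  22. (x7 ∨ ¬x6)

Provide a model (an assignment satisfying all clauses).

x1 = F, x2 = T, x3 = F, x4 = T, x5 = T, x6 = F, x7 = F, x8 = T

(x5) is a unit clause, so x5 = True.
Unit propagation: (x4) forces x4 = True.
(¬x3) is a unit clause, so x3 = False.
The clause (x8) is unit: x8 must be True.
Pure literal: x1 appears only negated; assign x1 = False.
Pure literal: x2 appears only positively; assign x2 = True.
Try x6 = False.
  then x7 is forced to False.
Check each clause:
  1. (¬x3 ∨ ¬x8 ∨ ¬x5) — ¬x3 is true.
  2. (¬x2 ∨ ¬x6 ∨ x4) — ¬x6 is true.
  3. (¬x3 ∨ x8) — x8 is true.
  4. (¬x6 ∨ ¬x3 ∨ x2) — x2 is true.
  5. (¬x1 ∨ x8) — x8 is true.
  6. (¬x1 ∨ ¬x7 ∨ ¬x6) — ¬x7 is true.
  7. (¬x7 ∨ x6) — ¬x7 is true.
  8. (¬x1 ∨ ¬x6 ∨ ¬x5) — ¬x6 is true.
  9. (x2 ∨ ¬x7) — ¬x7 is true.
  10. (¬x6 ∨ ¬x7 ∨ x8) — x8 is true.
  11. (¬x3 ∨ ¬x6 ∨ x5) — ¬x3 is true.
  12. (¬x3 ∨ x4) — x4 is true.
  13. (¬x6 ∨ ¬x8 ∨ ¬x1) — ¬x6 is true.
  14. (x5 ∨ ¬x6 ∨ ¬x8) — ¬x6 is true.
  15. (x2 ∨ ¬x4 ∨ ¬x6) — x2 is true.
  16. (x4 ∨ ¬x2 ∨ ¬x7) — ¬x7 is true.
  17. (¬x3 ∨ ¬x5 ∨ ¬x4) — ¬x3 is true.
  18. (x5) — x5 is true.
  19. (x4) — x4 is true.
  20. (¬x3 ∨ ¬x7 ∨ x2) — ¬x7 is true.
  21. (¬x4 ∨ x8) — x8 is true.
  22. (x7 ∨ ¬x6) — ¬x6 is true.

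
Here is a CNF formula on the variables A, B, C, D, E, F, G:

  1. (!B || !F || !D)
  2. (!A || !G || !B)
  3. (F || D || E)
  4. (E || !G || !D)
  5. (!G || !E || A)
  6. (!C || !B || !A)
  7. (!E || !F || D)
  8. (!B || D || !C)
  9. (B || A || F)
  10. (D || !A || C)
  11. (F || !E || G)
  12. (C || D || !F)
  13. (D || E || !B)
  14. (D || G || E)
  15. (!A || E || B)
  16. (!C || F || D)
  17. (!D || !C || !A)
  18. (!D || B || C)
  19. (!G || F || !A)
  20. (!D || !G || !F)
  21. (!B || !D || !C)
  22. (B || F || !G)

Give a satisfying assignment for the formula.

A = F, B = T, C = F, D = T, E = F, F = F, G = F

Try A = False.
The remaining clauses are satisfied by B = True, C = False, D = True, E = False, F = False, G = False.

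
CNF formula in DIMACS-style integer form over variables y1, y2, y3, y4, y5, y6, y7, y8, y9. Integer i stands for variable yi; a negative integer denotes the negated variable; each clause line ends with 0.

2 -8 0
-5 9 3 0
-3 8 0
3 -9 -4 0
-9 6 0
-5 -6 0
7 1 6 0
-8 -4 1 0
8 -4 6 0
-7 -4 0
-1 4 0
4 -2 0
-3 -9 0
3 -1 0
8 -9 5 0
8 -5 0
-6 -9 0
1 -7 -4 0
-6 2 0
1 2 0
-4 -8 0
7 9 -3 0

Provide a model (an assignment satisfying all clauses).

Try y1 = False.
  then y2 is forced to True.
  then y4 is forced to True.
  then y8 is forced to False.
  then y3 is forced to False.
  then y9 is forced to False.
  then y5 is forced to False.
  then y6 is forced to True.
  then y7 is forced to False.

y1=F, y2=T, y3=F, y4=T, y5=F, y6=T, y7=F, y8=F, y9=F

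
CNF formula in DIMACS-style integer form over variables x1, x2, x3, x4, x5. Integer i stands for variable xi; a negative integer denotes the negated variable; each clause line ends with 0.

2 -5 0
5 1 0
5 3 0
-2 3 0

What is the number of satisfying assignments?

Case analysis on x5 and x2:
  x5=T, x2=T: remaining (x1,x3,x4) ∈ {(F,T,F); (F,T,T); (T,T,F); (T,T,T)} — 4.
  x5=T, x2=F: a clause becomes empty — 0.
  x5=F, x2=T: remaining (x1,x3,x4) ∈ {(T,T,F); (T,T,T)} — 2.
  x5=F, x2=F: remaining (x1,x3,x4) ∈ {(T,T,F); (T,T,T)} — 2.
Total: 4 + 0 + 2 + 2 = 8.

8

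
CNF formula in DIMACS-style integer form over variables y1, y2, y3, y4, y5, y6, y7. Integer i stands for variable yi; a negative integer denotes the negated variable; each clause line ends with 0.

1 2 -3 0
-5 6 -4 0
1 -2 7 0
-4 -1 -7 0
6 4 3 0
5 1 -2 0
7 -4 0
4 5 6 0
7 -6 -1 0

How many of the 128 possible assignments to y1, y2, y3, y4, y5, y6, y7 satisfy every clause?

Case analysis on y1 and y4:
  y1=T, y4=T: a clause becomes empty — 0.
  y1=T, y4=F: y2 free; 6 ways for (y3,y5,y6,y7) × 2^1 = 12.
  y1=F, y4=T: 5 of the 32 assignments to (y2,y3,y5,y6,y7) work.
  y1=F, y4=F: 7 of the 32 assignments to (y2,y3,y5,y6,y7) work.
Total: 0 + 12 + 5 + 7 = 24.

24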